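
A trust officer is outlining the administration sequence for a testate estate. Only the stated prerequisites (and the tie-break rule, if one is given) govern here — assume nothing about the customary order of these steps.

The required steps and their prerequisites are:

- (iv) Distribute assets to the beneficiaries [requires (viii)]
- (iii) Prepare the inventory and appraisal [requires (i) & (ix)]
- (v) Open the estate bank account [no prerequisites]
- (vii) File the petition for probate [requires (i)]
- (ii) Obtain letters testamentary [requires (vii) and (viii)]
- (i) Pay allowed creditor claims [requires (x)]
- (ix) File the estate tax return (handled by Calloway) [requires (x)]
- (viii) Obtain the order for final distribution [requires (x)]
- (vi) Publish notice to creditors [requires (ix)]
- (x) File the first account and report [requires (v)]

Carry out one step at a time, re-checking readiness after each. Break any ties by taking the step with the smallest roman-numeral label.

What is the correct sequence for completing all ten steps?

(v) has no prerequisites → (v) first.
Next only (x) has its prerequisites met → (x).
Now (i), (viii) and (ix) have their prerequisites met. (i) has the earlier label, so (i) next.
(vii) now also ready, so the ready set is {(vii), (viii), (ix)}; (vii) has the earlier label → (vii).
Now (viii) and (ix) have their prerequisites met. (viii) has the earlier label, so (viii) next.
(ii), (iv) and (ix) are all available; (ii) has the earlier label → (ii).
Now (iv) and (ix) have their prerequisites met. (iv) has the earlier label, so (iv) next.
(ix) is the only step now ready → (ix).
Ready: (iii) and (vi). (iii) has the earlier label → (iii).
(vi) needed (ix), now all done → (vi).

(v) → (x) → (i) → (vii) → (viii) → (ii) → (iv) → (ix) → (iii) → (vi)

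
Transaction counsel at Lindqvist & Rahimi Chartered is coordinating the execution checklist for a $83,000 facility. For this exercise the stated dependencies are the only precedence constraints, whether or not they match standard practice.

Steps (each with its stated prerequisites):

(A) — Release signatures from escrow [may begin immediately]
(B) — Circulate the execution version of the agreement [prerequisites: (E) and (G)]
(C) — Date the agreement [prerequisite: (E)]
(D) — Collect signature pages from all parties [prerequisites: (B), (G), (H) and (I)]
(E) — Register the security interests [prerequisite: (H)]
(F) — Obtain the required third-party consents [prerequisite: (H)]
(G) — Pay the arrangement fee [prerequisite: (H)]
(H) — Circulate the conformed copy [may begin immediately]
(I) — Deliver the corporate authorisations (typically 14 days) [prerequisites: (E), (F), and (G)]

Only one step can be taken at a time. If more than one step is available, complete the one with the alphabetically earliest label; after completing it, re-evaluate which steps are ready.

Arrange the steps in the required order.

(A) (H) (E) (C) (F) (G) (B) (I) (D)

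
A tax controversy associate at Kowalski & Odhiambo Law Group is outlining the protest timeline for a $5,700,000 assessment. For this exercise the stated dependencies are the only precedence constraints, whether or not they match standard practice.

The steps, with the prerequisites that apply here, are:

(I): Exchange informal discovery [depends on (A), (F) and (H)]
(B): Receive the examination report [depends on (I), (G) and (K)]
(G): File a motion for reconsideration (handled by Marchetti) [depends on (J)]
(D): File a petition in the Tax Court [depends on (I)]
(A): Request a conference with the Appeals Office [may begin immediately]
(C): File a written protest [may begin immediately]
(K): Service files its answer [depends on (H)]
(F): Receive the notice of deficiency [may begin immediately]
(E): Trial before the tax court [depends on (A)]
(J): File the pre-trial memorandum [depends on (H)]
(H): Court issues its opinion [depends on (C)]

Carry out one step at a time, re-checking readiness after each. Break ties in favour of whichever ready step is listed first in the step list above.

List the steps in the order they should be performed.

(A) (C) (F) (E) (H) (I) (D) (K) (J) (G) (B)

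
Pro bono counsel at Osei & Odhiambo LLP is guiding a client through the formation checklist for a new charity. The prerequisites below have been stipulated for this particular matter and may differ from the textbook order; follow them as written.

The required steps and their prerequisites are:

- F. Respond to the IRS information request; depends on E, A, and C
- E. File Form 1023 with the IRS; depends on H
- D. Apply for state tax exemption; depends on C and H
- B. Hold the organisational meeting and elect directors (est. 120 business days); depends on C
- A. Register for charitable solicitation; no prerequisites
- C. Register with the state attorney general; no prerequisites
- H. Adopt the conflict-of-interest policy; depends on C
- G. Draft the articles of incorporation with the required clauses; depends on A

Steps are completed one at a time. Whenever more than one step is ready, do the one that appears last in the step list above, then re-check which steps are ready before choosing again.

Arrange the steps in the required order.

C, H, A, G, B, D, E, F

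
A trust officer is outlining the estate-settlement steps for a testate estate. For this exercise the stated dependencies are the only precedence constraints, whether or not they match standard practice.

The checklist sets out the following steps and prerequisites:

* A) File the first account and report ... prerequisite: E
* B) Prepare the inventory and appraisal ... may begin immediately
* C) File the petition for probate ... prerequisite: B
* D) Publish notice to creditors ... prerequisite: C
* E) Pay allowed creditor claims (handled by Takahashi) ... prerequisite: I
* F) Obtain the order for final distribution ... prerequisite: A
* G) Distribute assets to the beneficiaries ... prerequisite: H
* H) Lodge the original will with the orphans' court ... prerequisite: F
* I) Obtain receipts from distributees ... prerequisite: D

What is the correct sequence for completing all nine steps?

B is the only step with nothing outstanding, so it goes first.
C needed B, now all done → C.
That leaves D as the only ready step → D.
Next only I has its prerequisites met → I.
Next only E has its prerequisites met → E.
That leaves A as the only ready step → A.
Next only F has its prerequisites met → F.
H is the only step now ready → H.
That leaves G as the only ready step → G.

B C D I E A F H G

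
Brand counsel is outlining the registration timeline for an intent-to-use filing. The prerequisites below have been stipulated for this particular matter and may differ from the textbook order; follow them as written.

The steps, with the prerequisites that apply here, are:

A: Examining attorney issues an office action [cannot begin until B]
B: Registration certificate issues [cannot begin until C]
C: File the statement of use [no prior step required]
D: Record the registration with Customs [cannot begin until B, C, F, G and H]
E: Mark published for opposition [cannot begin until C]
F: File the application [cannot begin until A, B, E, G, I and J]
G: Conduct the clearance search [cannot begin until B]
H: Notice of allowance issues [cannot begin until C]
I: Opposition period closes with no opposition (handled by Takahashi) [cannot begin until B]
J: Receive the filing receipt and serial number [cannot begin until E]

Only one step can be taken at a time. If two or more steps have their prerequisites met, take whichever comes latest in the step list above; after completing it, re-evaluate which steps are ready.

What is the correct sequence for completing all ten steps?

Only C has no prerequisites, so it is first.
Now H, E and B have their prerequisites met. H is listed later, so H next.
Now E and B have their prerequisites met. E is listed later, so E next.
Now J and B have their prerequisites met. J is listed later, so J next.
B needed C, now all done → B.
Ready: I, G and A. I is listed later → I.
G and A are both available; G is listed later → G.
A needed B, now all done → A.
That leaves F as the only ready step → F.
That leaves D as the only ready step → D.

C H E J B I G A F D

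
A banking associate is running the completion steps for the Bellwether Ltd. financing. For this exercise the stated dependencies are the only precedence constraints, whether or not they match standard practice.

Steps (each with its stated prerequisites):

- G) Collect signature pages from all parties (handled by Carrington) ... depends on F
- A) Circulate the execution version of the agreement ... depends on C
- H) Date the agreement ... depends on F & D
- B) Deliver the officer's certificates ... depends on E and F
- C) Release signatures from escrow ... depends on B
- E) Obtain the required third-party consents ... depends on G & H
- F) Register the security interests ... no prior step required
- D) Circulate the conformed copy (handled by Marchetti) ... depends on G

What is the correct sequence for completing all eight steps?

Only F has no prerequisites, so it is first.
G needed F, now all done → G.
That leaves D as the only ready step → D.
Next only H has its prerequisites met → H.
E needed G and H, now all done → E.
That leaves B as the only ready step → B.
That leaves C as the only ready step → C.
A needed C, now all done → A.

F → G → D → H → E → B → C → A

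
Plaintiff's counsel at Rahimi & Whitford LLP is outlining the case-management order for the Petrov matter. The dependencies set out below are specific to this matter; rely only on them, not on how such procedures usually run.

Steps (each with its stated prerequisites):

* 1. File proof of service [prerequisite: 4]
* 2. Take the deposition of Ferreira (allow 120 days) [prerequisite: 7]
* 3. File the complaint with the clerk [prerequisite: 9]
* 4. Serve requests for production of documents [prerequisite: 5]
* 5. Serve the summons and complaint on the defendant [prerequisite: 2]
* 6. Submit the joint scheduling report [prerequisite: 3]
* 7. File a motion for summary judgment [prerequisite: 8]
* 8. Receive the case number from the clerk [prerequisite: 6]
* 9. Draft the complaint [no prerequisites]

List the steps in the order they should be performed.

9, 3, 6, 8, 7, 2, 5, 4, 1

9 is the only step with nothing outstanding, so it goes first.
3 needed 9, now all done → 3.
6 needed 3, now all done → 6.
Next only 8 has its prerequisites met → 8.
7 needed 8, now all done → 7.
2 needed 7, now all done → 2.
Next only 5 has its prerequisites met → 5.
4 is the only step now ready → 4.
1 is the only step now ready → 1.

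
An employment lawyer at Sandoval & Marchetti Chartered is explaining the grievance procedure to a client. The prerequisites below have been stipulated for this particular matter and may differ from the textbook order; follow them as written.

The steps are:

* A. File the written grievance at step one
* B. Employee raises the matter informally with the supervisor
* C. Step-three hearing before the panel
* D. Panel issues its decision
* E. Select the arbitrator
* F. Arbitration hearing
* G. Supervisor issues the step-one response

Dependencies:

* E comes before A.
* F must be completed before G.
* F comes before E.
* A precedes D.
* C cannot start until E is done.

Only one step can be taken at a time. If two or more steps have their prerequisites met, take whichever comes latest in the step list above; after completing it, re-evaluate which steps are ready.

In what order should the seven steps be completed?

F → G → E → C → B → A → D

Nothing is required for F and B. F is listed later → F first.
G and E now also ready, so the ready set is {G, E, B}; G is listed later → G.
Now E and B have their prerequisites met. E is listed later, so E next.
C and A now also ready, so the ready set is {C, B, A}; C is listed later → C.
Now B and A have their prerequisites met. B is listed later, so B next.
A is the only step now ready → A.
That leaves D as the only ready step → D.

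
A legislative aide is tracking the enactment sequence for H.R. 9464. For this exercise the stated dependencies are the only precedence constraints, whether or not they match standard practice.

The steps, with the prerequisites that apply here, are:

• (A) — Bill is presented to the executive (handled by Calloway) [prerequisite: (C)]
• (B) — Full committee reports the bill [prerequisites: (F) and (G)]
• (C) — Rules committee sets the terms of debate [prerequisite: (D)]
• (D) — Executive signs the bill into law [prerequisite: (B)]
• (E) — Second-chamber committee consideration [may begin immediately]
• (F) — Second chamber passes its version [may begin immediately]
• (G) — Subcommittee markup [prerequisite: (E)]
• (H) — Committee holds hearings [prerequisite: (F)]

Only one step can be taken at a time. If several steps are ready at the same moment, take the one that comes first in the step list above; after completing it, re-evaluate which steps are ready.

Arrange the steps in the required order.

Nothing is required for (E) and (F). (E) is listed earlier → (E) first.
(G) now also ready, so the ready set is {(F), (G)}; (F) is listed earlier → (F).
Ready: (G) and (H). (G) is listed earlier → (G).
(B) and (H) are both available; (B) is listed earlier → (B).
Now (D) and (H) have their prerequisites met. (D) is listed earlier, so (D) next.
Ready: (C) and (H). (C) is listed earlier → (C).
(A) now also ready, so the ready set is {(A), (H)}; (A) is listed earlier → (A).
(H) is the only step now ready → (H).

(E) (F) (G) (B) (D) (C) (A) (H)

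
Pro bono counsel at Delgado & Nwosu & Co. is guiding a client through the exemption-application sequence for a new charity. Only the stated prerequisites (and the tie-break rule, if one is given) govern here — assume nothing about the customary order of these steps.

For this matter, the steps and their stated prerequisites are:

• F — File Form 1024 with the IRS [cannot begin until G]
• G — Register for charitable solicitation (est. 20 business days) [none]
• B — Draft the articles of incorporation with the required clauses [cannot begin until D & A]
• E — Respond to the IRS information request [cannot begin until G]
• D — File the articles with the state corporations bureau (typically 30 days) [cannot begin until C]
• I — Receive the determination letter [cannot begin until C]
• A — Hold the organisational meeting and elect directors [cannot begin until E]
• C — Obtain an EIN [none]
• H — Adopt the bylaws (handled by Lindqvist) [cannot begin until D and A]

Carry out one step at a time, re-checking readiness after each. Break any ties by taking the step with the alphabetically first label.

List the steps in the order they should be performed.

Nothing is required for C and G. C has the earlier label → C first.
D and I now also ready, so the ready set is {D, G, I}; D has the earlier label → D.
Now G and I have their prerequisites met. G has the earlier label, so G next.
E and F now also ready, so the ready set is {E, F, I}; E has the earlier label → E.
A now also ready, so the ready set is {A, F, I}; A has the earlier label → A.
B and H now also ready, so the ready set is {B, F, H, I}; B has the earlier label → B.
Ready: F, H and I. F has the earlier label → F.
Now H and I have their prerequisites met. H has the earlier label, so H next.
That leaves I as the only ready step → I.

C, D, G, E, A, B, F, H, I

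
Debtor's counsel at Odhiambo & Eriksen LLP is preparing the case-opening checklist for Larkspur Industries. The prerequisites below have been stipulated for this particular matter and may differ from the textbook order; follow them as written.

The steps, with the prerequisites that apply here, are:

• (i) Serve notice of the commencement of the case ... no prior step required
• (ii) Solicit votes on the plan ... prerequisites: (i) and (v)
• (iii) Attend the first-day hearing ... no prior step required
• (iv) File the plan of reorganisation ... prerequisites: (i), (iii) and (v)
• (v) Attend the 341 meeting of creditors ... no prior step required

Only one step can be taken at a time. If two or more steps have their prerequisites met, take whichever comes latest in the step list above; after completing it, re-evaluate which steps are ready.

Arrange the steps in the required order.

(v) → (iii) → (i) → (iv) → (ii)

Nothing is required for (v), (iii) and (i). (v) is listed later → (v) first.
Now (iii) and (i) have their prerequisites met. (iii) is listed later, so (iii) next.
(i) is the only step now ready → (i).
(iv) and (ii) are both available; (iv) is listed later → (iv).
(ii) needed (v) and (i), now all done → (ii).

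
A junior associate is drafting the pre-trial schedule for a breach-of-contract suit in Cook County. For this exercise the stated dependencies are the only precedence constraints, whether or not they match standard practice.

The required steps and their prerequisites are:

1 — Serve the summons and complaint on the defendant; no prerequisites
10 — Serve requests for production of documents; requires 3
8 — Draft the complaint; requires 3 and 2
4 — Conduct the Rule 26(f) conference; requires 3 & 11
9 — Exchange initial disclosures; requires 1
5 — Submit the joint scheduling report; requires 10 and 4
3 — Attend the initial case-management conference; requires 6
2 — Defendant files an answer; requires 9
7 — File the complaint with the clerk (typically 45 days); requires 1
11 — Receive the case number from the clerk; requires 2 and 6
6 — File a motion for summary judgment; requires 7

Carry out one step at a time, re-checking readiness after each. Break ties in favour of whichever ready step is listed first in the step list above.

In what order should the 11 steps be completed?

1 → 9 → 2 → 7 → 6 → 3 → 10 → 8 → 11 → 4 → 5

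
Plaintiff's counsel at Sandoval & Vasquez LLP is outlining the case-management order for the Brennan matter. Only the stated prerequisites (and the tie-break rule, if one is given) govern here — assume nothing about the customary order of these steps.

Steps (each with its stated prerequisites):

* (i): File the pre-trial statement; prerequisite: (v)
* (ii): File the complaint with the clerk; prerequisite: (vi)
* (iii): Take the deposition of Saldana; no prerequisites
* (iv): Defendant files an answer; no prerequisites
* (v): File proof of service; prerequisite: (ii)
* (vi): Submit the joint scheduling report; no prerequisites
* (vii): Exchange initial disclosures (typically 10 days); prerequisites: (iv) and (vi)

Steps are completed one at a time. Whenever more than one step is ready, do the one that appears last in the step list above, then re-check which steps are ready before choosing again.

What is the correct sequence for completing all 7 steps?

(vi), (iv), (vii), (iii), (ii), (v), (i)

(vi), (iv) and (iii) have no prerequisites; (vi) is listed later, so (vi) is first.
(ii) now also ready, so the ready set is {(iv), (iii), (ii)}; (iv) is listed later → (iv).
(vii) now also ready, so the ready set is {(vii), (iii), (ii)}; (vii) is listed later → (vii).
(iii) and (ii) are both available; (iii) is listed later → (iii).
(ii) needed (vi), now all done → (ii).
(v) needed (ii), now all done → (v).
(i) needed (v), now all done → (i).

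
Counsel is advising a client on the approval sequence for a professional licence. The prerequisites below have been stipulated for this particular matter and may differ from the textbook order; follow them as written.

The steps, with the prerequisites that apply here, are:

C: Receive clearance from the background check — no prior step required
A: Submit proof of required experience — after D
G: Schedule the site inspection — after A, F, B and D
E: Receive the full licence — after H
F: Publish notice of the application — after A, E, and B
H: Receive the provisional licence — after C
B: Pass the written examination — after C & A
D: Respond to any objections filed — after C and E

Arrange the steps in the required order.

Only C has no prerequisites, so it is first.
Next only H has its prerequisites met → H.
That leaves E as the only ready step → E.
D needed C and E, now all done → D.
Next only A has its prerequisites met → A.
B is the only step now ready → B.
F needed A, E and B, now all done → F.
G needed A, F, B and D, now all done → G.

C → H → E → D → A → B → F → G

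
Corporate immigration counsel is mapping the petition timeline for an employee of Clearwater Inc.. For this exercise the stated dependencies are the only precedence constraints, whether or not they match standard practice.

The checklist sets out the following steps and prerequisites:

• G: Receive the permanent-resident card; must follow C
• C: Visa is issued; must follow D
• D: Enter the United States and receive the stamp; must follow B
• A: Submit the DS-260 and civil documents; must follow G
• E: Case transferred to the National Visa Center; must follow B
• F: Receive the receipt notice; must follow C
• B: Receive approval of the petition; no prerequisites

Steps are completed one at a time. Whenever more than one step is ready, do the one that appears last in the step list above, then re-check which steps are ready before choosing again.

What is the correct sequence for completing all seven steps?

B → E → D → C → F → G → A

B is the only step with nothing outstanding, so it goes first.
Ready: E and D. E is listed later → E.
D is the only step now ready → D.
C needed D, now all done → C.
Ready: F and G. F is listed later → F.
G needed C, now all done → G.
A needed G, now all done → A.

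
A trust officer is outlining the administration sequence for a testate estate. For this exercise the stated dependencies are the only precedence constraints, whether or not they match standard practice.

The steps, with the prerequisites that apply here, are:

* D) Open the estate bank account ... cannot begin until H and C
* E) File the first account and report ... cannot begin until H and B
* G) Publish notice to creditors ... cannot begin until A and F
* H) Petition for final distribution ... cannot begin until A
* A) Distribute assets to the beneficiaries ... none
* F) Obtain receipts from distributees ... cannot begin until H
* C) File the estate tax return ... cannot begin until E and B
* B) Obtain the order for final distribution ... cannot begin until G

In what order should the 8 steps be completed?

A, H, F, G, B, E, C, D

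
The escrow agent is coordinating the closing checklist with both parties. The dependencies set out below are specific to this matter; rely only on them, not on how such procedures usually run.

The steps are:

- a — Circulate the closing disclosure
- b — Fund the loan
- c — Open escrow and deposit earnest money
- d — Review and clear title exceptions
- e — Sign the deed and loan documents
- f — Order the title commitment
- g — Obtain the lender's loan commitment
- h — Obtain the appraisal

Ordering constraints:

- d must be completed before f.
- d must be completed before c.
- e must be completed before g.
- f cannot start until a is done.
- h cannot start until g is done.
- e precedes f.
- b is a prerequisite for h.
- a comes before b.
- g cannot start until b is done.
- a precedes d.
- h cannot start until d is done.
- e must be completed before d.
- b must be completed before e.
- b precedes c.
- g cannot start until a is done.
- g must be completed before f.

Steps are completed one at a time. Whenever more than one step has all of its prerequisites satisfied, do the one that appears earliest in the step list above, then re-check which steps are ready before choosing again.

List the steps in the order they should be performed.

a has no prerequisites → a first.
b is the only step now ready → b.
Next only e has its prerequisites met → e.
Now d and g have their prerequisites met. d is listed earlier, so d next.
c now also ready, so the ready set is {c, g}; c is listed earlier → c.
Next only g has its prerequisites met → g.
Ready: f and h. f is listed earlier → f.
That leaves h as the only ready step → h.

a, b, e, d, c, g, f, h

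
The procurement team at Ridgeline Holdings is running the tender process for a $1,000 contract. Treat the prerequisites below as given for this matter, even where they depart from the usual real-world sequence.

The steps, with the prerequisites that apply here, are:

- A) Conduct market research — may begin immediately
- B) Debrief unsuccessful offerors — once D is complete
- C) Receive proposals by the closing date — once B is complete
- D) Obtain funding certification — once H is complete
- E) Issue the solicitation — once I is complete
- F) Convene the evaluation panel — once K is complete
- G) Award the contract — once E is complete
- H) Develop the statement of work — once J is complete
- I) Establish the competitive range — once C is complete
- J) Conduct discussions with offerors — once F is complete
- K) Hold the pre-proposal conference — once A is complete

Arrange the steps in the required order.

A, K, F, J, H, D, B, C, I, E, G

A has no prerequisites → A first.
K is the only step now ready → K.
F needed K, now all done → F.
J needed F, now all done → J.
H needed J, now all done → H.
D needed H, now all done → D.
That leaves B as the only ready step → B.
That leaves C as the only ready step → C.
I needed C, now all done → I.
E needed I, now all done → E.
Next only G has its prerequisites met → G.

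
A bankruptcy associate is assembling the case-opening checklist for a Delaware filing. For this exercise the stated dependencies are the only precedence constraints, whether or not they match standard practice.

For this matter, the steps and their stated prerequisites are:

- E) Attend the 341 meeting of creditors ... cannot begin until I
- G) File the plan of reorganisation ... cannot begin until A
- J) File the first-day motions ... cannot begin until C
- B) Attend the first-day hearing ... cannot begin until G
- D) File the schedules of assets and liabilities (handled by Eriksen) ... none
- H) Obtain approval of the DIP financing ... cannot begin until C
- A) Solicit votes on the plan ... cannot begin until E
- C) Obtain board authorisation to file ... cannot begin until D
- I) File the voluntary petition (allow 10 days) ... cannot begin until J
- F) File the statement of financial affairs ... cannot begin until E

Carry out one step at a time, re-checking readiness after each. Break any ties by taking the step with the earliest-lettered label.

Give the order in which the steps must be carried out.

D → C → H → J → I → E → A → F → G → B

D has no prerequisites → D first.
Next only C has its prerequisites met → C.
H and J are both available; H has the earlier label → H.
That leaves J as the only ready step → J.
That leaves I as the only ready step → I.
E is the only step now ready → E.
A and F are both available; A has the earlier label → A.
F and G are both available; F has the earlier label → F.
G needed A, now all done → G.
B is the only step now ready → B.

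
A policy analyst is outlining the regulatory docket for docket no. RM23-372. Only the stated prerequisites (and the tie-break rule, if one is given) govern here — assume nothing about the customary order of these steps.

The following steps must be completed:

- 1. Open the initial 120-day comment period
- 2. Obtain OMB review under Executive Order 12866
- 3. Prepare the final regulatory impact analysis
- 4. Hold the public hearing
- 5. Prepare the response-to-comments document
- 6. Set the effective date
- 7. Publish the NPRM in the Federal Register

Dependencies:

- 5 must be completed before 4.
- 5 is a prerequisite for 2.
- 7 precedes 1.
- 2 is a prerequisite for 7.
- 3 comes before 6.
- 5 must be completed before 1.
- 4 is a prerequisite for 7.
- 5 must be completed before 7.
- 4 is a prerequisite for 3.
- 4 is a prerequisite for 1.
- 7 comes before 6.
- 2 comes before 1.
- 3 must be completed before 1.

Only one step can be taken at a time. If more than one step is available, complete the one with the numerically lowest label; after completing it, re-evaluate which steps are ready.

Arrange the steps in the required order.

Only 5 has no prerequisites, so it is first.
Now 2 and 4 have their prerequisites met. 2 has the earlier label, so 2 next.
Next only 4 has its prerequisites met → 4.
Ready: 3 and 7. 3 has the earlier label → 3.
That leaves 7 as the only ready step → 7.
Ready: 1 and 6. 1 has the earlier label → 1.
6 needed 3 and 7, now all done → 6.

5, 2, 4, 3, 7, 1, 6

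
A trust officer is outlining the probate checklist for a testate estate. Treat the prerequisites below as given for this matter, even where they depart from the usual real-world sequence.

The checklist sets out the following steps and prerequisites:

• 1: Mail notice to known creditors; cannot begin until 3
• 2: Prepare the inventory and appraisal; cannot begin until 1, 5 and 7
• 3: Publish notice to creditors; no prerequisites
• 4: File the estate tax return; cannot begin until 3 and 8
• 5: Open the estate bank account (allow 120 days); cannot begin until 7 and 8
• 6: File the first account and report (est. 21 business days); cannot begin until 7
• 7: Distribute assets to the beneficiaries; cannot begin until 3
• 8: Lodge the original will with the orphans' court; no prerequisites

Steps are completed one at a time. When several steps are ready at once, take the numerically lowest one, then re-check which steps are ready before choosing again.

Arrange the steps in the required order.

3 and 8 have no prerequisites; 3 has the earlier label, so 3 is first.
1 and 7 now also ready, so the ready set is {1, 7, 8}; 1 has the earlier label → 1.
Now 7 and 8 have their prerequisites met. 7 has the earlier label, so 7 next.
6 and 8 are both available; 6 has the earlier label → 6.
That leaves 8 as the only ready step → 8.
4 and 5 are both available; 4 has the earlier label → 4.
5 needed 7 and 8, now all done → 5.
Next only 2 has its prerequisites met → 2.

3 1 7 6 8 4 5 2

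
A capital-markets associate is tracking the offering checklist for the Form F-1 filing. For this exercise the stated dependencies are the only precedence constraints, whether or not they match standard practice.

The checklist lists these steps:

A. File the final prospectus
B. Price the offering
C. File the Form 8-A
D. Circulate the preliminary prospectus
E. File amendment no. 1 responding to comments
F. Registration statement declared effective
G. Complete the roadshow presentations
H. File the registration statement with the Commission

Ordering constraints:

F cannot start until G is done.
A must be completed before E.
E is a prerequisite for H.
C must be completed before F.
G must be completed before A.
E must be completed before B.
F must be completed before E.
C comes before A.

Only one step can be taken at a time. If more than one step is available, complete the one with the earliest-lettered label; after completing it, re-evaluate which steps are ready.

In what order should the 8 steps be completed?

C → D → G → A → F → E → B → H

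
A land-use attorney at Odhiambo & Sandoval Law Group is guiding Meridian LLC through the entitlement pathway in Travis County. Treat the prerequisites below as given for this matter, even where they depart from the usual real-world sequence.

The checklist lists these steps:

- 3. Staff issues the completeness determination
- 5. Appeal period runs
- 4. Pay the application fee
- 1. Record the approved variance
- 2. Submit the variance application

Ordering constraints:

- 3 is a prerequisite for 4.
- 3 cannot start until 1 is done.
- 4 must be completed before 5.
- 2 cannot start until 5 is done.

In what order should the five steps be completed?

1 3 4 5 2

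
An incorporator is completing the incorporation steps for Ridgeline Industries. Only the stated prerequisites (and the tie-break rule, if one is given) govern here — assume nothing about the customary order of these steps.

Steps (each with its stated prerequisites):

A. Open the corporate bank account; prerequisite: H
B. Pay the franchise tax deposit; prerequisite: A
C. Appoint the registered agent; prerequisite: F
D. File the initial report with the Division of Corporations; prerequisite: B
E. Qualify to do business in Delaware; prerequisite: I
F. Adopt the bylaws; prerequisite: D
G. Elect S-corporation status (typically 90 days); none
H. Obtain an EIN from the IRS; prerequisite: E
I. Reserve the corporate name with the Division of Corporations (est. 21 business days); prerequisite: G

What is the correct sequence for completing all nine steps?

G is the only step with nothing outstanding, so it goes first.
I is the only step now ready → I.
E is the only step now ready → E.
H needed E, now all done → H.
A needed H, now all done → A.
That leaves B as the only ready step → B.
D needed B, now all done → D.
F needed D, now all done → F.
C is the only step now ready → C.

G, I, E, H, A, B, D, F, C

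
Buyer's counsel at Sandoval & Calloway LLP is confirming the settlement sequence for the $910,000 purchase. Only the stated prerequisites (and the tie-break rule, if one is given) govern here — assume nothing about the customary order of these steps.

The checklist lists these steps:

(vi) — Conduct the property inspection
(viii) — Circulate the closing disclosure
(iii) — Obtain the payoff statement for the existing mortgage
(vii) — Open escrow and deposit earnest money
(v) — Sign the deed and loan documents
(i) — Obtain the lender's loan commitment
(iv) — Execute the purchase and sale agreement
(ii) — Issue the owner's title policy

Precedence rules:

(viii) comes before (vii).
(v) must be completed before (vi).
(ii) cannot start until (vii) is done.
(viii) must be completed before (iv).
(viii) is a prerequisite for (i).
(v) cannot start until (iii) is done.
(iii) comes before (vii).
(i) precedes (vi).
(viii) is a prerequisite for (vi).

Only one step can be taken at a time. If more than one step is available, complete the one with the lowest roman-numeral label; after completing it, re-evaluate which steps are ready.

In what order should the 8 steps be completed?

Nothing is required for (iii) and (viii). (iii) has the earlier label → (iii) first.
(v) and (viii) are both available; (v) has the earlier label → (v).
That leaves (viii) as the only ready step → (viii).
(i), (iv) and (vii) are all available; (i) has the earlier label → (i).
(vi) now also ready, so the ready set is {(iv), (vi), (vii)}; (iv) has the earlier label → (iv).
Now (vi) and (vii) have their prerequisites met. (vi) has the earlier label, so (vi) next.
That leaves (vii) as the only ready step → (vii).
That leaves (ii) as the only ready step → (ii).

(iii), (v), (viii), (i), (iv), (vi), (vii), (ii)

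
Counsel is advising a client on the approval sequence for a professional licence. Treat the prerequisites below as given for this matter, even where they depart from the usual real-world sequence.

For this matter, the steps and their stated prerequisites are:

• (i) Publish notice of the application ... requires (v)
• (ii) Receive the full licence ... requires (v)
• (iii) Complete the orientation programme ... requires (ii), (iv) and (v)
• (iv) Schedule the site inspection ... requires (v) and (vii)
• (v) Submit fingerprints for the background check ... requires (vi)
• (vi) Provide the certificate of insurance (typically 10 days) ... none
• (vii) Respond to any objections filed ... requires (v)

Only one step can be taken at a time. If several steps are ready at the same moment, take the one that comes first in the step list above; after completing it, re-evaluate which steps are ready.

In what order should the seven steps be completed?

(vi) (v) (i) (ii) (vii) (iv) (iii)

(vi) is the only step with nothing outstanding, so it goes first.
(v) needed (vi), now all done → (v).
Ready: (i), (ii) and (vii). (i) is listed earlier → (i).
Now (ii) and (vii) have their prerequisites met. (ii) is listed earlier, so (ii) next.
(vii) needed (v), now all done → (vii).
That leaves (iv) as the only ready step → (iv).
That leaves (iii) as the only ready step → (iii).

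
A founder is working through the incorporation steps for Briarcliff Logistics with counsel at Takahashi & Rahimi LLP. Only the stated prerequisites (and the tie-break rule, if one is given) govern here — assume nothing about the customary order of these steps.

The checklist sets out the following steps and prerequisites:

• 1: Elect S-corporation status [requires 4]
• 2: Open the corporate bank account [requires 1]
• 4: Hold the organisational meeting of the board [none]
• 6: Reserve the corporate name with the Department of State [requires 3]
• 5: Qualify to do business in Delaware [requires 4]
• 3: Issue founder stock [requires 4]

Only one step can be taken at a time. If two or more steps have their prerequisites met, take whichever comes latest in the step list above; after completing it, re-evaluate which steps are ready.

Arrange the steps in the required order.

4 is the only step with nothing outstanding, so it goes first.
Ready: 3, 5 and 1. 3 is listed later → 3.
5, 6 and 1 are all available; 5 is listed later → 5.
Now 6 and 1 have their prerequisites met. 6 is listed later, so 6 next.
1 is the only step now ready → 1.
2 needed 1, now all done → 2.

4 3 5 6 1 2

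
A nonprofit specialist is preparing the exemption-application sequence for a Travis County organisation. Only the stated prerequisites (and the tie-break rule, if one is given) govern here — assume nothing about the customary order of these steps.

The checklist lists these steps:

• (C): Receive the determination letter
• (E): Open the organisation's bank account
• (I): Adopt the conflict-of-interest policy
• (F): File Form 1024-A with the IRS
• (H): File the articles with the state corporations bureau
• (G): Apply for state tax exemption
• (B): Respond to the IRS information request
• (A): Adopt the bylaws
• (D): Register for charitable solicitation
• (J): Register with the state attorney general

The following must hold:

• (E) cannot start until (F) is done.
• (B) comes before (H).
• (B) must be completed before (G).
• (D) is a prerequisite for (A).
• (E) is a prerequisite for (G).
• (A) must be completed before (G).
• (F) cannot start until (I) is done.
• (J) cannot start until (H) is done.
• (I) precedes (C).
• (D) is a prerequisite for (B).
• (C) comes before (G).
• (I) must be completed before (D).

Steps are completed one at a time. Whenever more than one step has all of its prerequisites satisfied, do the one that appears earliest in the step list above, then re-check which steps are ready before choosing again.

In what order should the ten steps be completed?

(I), (C), (F), (E), (D), (B), (H), (A), (G), (J)

Only (I) has no prerequisites, so it is first.
(C), (F) and (D) are all available; (C) is listed earlier → (C).
Now (F) and (D) have their prerequisites met. (F) is listed earlier, so (F) next.
Now (E) and (D) have their prerequisites met. (E) is listed earlier, so (E) next.
(D) needed (I), now all done → (D).
Ready: (B) and (A). (B) is listed earlier → (B).
(H) now also ready, so the ready set is {(H), (A)}; (H) is listed earlier → (H).
Now (A) and (J) have their prerequisites met. (A) is listed earlier, so (A) next.
(G) now also ready, so the ready set is {(G), (J)}; (G) is listed earlier → (G).
(J) needed (H), now all done → (J).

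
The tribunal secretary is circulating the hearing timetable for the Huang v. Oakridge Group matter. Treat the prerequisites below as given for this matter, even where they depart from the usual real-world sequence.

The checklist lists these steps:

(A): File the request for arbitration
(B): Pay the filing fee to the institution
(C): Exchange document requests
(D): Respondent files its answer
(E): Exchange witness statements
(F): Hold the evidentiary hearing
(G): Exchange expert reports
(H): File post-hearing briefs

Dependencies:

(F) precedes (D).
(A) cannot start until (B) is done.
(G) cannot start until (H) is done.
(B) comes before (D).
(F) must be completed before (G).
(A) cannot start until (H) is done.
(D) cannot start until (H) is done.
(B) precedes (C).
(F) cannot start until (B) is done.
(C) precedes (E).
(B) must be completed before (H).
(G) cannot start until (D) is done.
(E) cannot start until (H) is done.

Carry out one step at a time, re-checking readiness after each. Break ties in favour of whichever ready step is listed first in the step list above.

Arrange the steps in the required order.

(B) has no prerequisites → (B) first.
(C), (F) and (H) are all available; (C) is listed earlier → (C).
Now (F) and (H) have their prerequisites met. (F) is listed earlier, so (F) next.
(H) needed (B), now all done → (H).
Now (A), (D) and (E) have their prerequisites met. (A) is listed earlier, so (A) next.
(D) and (E) are both available; (D) is listed earlier → (D).
Ready: (E) and (G). (E) is listed earlier → (E).
(G) needed (D), (F) and (H), now all done → (G).

(B) → (C) → (F) → (H) → (A) → (D) → (E) → (G)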